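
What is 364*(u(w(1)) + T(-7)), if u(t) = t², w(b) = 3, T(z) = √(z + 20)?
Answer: 3276 + 364*√13 ≈ 4588.4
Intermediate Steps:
T(z) = √(20 + z)
364*(u(w(1)) + T(-7)) = 364*(3² + √(20 - 7)) = 364*(9 + √13) = 3276 + 364*√13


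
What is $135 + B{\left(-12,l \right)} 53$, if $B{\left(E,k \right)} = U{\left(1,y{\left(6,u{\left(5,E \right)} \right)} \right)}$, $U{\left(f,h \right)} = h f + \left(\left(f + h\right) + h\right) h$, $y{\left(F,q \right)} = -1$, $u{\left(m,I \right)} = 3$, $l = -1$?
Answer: $135$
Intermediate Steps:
$U{\left(f,h \right)} = f h + h \left(f + 2 h\right)$ ($U{\left(f,h \right)} = f h + \left(f + 2 h\right) h = f h + h \left(f + 2 h\right)$)
$B{\left(E,k \right)} = 0$ ($B{\left(E,k \right)} = 2 \left(-1\right) \left(1 - 1\right) = 2 \left(-1\right) 0 = 0$)
$135 + B{\left(-12,l \right)} 53 = 135 + 0 \cdot 53 = 135 + 0 = 135$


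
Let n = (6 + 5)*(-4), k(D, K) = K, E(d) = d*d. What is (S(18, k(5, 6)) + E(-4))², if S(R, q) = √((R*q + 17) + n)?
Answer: 625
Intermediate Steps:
E(d) = d²
n = -44 (n = 11*(-4) = -44)
S(R, q) = √(-27 + R*q) (S(R, q) = √((R*q + 17) - 44) = √((17 + R*q) - 44) = √(-27 + R*q))
(S(18, k(5, 6)) + E(-4))² = (√(-27 + 18*6) + (-4)²)² = (√(-27 + 108) + 16)² = (√81 + 16)² = (9 + 16)² = 25² = 625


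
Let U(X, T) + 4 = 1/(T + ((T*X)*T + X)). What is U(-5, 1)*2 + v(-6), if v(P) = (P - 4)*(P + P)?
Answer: 1006/9 ≈ 111.78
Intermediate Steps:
v(P) = 2*P*(-4 + P) (v(P) = (-4 + P)*(2*P) = 2*P*(-4 + P))
U(X, T) = -4 + 1/(T + X + X*T²) (U(X, T) = -4 + 1/(T + ((T*X)*T + X)) = -4 + 1/(T + (X*T² + X)) = -4 + 1/(T + (X + X*T²)) = -4 + 1/(T + X + X*T²))
U(-5, 1)*2 + v(-6) = ((1 - 4*1 - 4*(-5) - 4*(-5)*1²)/(1 - 5 - 5*1²))*2 + 2*(-6)*(-4 - 6) = ((1 - 4 + 20 - 4*(-5)*1)/(1 - 5 - 5*1))*2 + 2*(-6)*(-10) = ((1 - 4 + 20 + 20)/(1 - 5 - 5))*2 + 120 = (37/(-9))*2 + 120 = -⅑*37*2 + 120 = -37/9*2 + 120 = -74/9 + 120 = 1006/9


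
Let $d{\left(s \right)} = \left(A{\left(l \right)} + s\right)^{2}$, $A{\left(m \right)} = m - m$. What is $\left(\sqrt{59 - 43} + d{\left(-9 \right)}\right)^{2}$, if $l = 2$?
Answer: $7225$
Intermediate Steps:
$A{\left(m \right)} = 0$
$d{\left(s \right)} = s^{2}$ ($d{\left(s \right)} = \left(0 + s\right)^{2} = s^{2}$)
$\left(\sqrt{59 - 43} + d{\left(-9 \right)}\right)^{2} = \left(\sqrt{59 - 43} + \left(-9\right)^{2}\right)^{2} = \left(\sqrt{16} + 81\right)^{2} = \left(4 + 81\right)^{2} = 85^{2} = 7225$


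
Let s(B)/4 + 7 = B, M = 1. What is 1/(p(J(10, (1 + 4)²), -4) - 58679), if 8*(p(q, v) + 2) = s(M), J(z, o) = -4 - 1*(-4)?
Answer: -1/58684 ≈ -1.7040e-5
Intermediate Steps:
s(B) = -28 + 4*B
J(z, o) = 0 (J(z, o) = -4 + 4 = 0)
p(q, v) = -5 (p(q, v) = -2 + (-28 + 4*1)/8 = -2 + (-28 + 4)/8 = -2 + (⅛)*(-24) = -2 - 3 = -5)
1/(p(J(10, (1 + 4)²), -4) - 58679) = 1/(-5 - 58679) = 1/(-58684) = -1/58684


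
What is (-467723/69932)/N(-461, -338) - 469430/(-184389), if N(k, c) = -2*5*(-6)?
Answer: 627815916451/257893830960 ≈ 2.4344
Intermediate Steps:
N(k, c) = 60 (N(k, c) = -10*(-6) = 60)
(-467723/69932)/N(-461, -338) - 469430/(-184389) = -467723/69932/60 - 469430/(-184389) = -467723*1/69932*(1/60) - 469430*(-1/184389) = -467723/69932*1/60 + 469430/184389 = -467723/4195920 + 469430/184389 = 627815916451/257893830960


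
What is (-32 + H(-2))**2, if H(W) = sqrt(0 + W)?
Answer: (32 - I*sqrt(2))**2 ≈ 1022.0 - 90.51*I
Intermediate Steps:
H(W) = sqrt(W)
(-32 + H(-2))**2 = (-32 + sqrt(-2))**2 = (-32 + I*sqrt(2))**2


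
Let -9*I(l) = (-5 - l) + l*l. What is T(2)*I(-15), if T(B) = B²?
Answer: -940/9 ≈ -104.44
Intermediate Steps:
I(l) = 5/9 - l²/9 + l/9 (I(l) = -((-5 - l) + l*l)/9 = -((-5 - l) + l²)/9 = -(-5 + l² - l)/9 = 5/9 - l²/9 + l/9)
T(2)*I(-15) = 2²*(5/9 - ⅑*(-15)² + (⅑)*(-15)) = 4*(5/9 - ⅑*225 - 5/3) = 4*(5/9 - 25 - 5/3) = 4*(-235/9) = -940/9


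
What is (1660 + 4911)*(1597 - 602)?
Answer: 6538145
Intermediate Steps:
(1660 + 4911)*(1597 - 602) = 6571*995 = 6538145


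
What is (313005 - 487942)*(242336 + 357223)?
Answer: -104885052783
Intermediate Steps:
(313005 - 487942)*(242336 + 357223) = -174937*599559 = -104885052783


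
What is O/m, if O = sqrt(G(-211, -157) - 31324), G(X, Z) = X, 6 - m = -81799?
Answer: I*sqrt(31535)/81805 ≈ 0.0021708*I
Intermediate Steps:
m = 81805 (m = 6 - 1*(-81799) = 6 + 81799 = 81805)
O = I*sqrt(31535) (O = sqrt(-211 - 31324) = sqrt(-31535) = I*sqrt(31535) ≈ 177.58*I)
O/m = (I*sqrt(31535))/81805 = (I*sqrt(31535))*(1/81805) = I*sqrt(31535)/81805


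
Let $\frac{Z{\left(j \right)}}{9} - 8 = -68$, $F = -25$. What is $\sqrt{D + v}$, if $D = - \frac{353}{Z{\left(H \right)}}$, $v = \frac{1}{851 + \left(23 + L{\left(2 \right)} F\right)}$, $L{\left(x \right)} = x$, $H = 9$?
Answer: $\frac{\sqrt{225115770}}{18540} \approx 0.80927$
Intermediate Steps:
$Z{\left(j \right)} = -540$ ($Z{\left(j \right)} = 72 + 9 \left(-68\right) = 72 - 612 = -540$)
$v = \frac{1}{824}$ ($v = \frac{1}{851 + \left(23 + 2 \left(-25\right)\right)} = \frac{1}{851 + \left(23 - 50\right)} = \frac{1}{851 - 27} = \frac{1}{824} \approx 0.0012136$)
$D = \frac{353}{540}$ ($D = - \frac{353}{-540} = \left(-353\right) \left(- \frac{1}{540}\right) = \frac{353}{540} \approx 0.6537$)
$\sqrt{D + v} = \sqrt{\frac{353}{540} + \frac{1}{824}} = \sqrt{\frac{72853}{111240}} = \frac{\sqrt{225115770}}{18540}$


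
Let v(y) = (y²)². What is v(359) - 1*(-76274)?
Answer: 16610388435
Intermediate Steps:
v(y) = y⁴
v(359) - 1*(-76274) = 359⁴ - 1*(-76274) = 16610312161 + 76274 = 16610388435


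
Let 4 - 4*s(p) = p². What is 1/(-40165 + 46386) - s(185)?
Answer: 212888845/24884 ≈ 8555.3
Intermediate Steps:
s(p) = 1 - p²/4
1/(-40165 + 46386) - s(185) = 1/(-40165 + 46386) - (1 - ¼*185²) = 1/6221 - (1 - ¼*34225) = 1/6221 - (1 - 34225/4) = 1/6221 - 1*(-34221/4) = 1/6221 + 34221/4 = 212888845/24884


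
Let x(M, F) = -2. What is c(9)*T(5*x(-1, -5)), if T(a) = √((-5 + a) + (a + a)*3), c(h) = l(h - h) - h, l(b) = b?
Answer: -45*I*√3 ≈ -77.942*I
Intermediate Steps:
c(h) = -h (c(h) = (h - h) - h = 0 - h = -h)
T(a) = √(-5 + 7*a) (T(a) = √((-5 + a) + (2*a)*3) = √((-5 + a) + 6*a) = √(-5 + 7*a))
c(9)*T(5*x(-1, -5)) = (-1*9)*√(-5 + 7*(5*(-2))) = -9*√(-5 + 7*(-10)) = -9*√(-5 - 70) = -45*I*√3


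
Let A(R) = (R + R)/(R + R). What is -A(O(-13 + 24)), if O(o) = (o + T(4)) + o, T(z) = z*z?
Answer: -1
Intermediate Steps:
T(z) = z²
O(o) = 16 + 2*o (O(o) = (o + 4²) + o = (o + 16) + o = (16 + o) + o = 16 + 2*o)
A(R) = 1 (A(R) = (2*R)/((2*R)) = (2*R)*(1/(2*R)) = 1)
-A(O(-13 + 24)) = -1*1 = -1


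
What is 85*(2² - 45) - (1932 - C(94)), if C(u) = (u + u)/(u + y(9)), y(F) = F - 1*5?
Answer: -265339/49 ≈ -5415.1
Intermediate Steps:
y(F) = -5 + F (y(F) = F - 5 = -5 + F)
C(u) = 2*u/(4 + u) (C(u) = (u + u)/(u + (-5 + 9)) = (2*u)/(u + 4) = (2*u)/(4 + u) = 2*u/(4 + u))
85*(2² - 45) - (1932 - C(94)) = 85*(2² - 45) - (1932 - 2*94/(4 + 94)) = 85*(4 - 45) - (1932 - 2*94/98) = 85*(-41) - (1932 - 2*94/98) = -3485 - (1932 - 1*94/49) = -3485 - (1932 - 94/49) = -3485 - 1*94574/49 = -3485 - 94574/49 = -265339/49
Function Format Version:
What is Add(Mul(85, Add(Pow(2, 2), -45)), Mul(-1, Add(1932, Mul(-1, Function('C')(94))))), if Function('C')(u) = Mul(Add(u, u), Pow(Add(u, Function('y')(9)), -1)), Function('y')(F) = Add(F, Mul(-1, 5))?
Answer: Rational(-265339, 49) ≈ -5415.1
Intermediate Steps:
Function('y')(F) = Add(-5, F) (Function('y')(F) = Add(F, -5) = Add(-5, F))
Function('C')(u) = Mul(2, u, Pow(Add(4, u), -1)) (Function('C')(u) = Mul(Add(u, u), Pow(Add(u, Add(-5, 9)), -1)) = Mul(Mul(2, u), Pow(Add(u, 4), -1)) = Mul(Mul(2, u), Pow(Add(4, u), -1)) = Mul(2, u, Pow(Add(4, u), -1)))
Add(Mul(85, Add(Pow(2, 2), -45)), Mul(-1, Add(1932, Mul(-1, Function('C')(94))))) = Add(Mul(85, Add(Pow(2, 2), -45)), Mul(-1, Add(1932, Mul(-1, Mul(2, 94, Pow(Add(4, 94), -1)))))) = Add(Mul(85, Add(4, -45)), Mul(-1, Add(1932, Mul(-1, Mul(2, 94, Pow(98, -1)))))) = Add(Mul(85, -41), Mul(-1, Add(1932, Mul(-1, Mul(2, 94, Rational(1, 98)))))) = Add(-3485, Mul(-1, Add(1932, Mul(-1, Rational(94, 49))))) = Add(-3485, Mul(-1, Add(1932, Rational(-94, 49)))) = Add(-3485, Mul(-1, Rational(94574, 49))) = Add(-3485, Rational(-94574, 49)) = Rational(-265339, 49)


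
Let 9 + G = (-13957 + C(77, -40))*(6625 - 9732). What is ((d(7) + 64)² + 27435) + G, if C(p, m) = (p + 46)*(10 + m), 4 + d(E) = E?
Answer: 54861144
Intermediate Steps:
d(E) = -4 + E
C(p, m) = (10 + m)*(46 + p) (C(p, m) = (46 + p)*(10 + m) = (10 + m)*(46 + p))
G = 54829220 (G = -9 + (-13957 + (460 + 10*77 + 46*(-40) - 40*77))*(6625 - 9732) = -9 + (-13957 + (460 + 770 - 1840 - 3080))*(-3107) = -9 + (-13957 - 3690)*(-3107) = -9 - 17647*(-3107) = -9 + 54829229 = 54829220)
((d(7) + 64)² + 27435) + G = (((-4 + 7) + 64)² + 27435) + 54829220 = ((3 + 64)² + 27435) + 54829220 = (67² + 27435) + 54829220 = (4489 + 27435) + 54829220 = 31924 + 54829220 = 54861144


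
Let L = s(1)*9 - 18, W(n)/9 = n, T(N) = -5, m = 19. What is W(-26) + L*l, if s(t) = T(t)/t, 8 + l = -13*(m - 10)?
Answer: 7641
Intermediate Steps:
l = -125 (l = -8 - 13*(19 - 10) = -8 - 13*9 = -8 - 117 = -125)
W(n) = 9*n
s(t) = -5/t
L = -63 (L = -5/1*9 - 18 = -5*1*9 - 18 = -5*9 - 18 = -45 - 18 = -63)
W(-26) + L*l = 9*(-26) - 63*(-125) = -234 + 7875 = 7641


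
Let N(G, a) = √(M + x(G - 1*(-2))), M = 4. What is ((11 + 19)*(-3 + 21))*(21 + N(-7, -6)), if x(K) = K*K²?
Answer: 11340 + 5940*I ≈ 11340.0 + 5940.0*I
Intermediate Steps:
x(K) = K³
N(G, a) = √(4 + (2 + G)³) (N(G, a) = √(4 + (G - 1*(-2))³) = √(4 + (G + 2)³) = √(4 + (2 + G)³))
((11 + 19)*(-3 + 21))*(21 + N(-7, -6)) = ((11 + 19)*(-3 + 21))*(21 + √(4 + (2 - 7)³)) = (30*18)*(21 + √(4 + (-5)³)) = 540*(21 + √(4 - 125)) = 540*(21 + √(-121)) = 540*(21 + 11*I) = 11340 + 5940*I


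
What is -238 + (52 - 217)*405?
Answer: -67063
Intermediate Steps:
-238 + (52 - 217)*405 = -238 - 165*405 = -238 - 66825 = -67063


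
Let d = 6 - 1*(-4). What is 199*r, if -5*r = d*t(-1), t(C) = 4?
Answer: -1592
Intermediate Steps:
d = 10 (d = 6 + 4 = 10)
r = -8 (r = -2*4 = -⅕*40 = -8)
199*r = 199*(-8) = -1592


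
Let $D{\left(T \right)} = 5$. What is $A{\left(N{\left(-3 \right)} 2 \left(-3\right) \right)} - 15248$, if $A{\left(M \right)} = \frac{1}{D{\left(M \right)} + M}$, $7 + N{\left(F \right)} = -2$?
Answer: $- \frac{899631}{59} \approx -15248.0$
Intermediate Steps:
$N{\left(F \right)} = -9$ ($N{\left(F \right)} = -7 - 2 = -9$)
$A{\left(M \right)} = \frac{1}{5 + M}$
$A{\left(N{\left(-3 \right)} 2 \left(-3\right) \right)} - 15248 = \frac{1}{5 + \left(-9\right) 2 \left(-3\right)} - 15248 = \frac{1}{5 - -54} - 15248 = \frac{1}{5 + 54} - 15248 = \frac{1}{59} - 15248 = - \frac{899631}{59}$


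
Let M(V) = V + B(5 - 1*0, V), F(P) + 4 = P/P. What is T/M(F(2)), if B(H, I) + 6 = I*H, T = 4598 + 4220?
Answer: -4409/12 ≈ -367.42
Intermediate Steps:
F(P) = -3 (F(P) = -4 + P/P = -4 + 1 = -3)
T = 8818
B(H, I) = -6 + H*I (B(H, I) = -6 + I*H = -6 + H*I)
M(V) = -6 + 6*V (M(V) = V + (-6 + (5 - 1*0)*V) = V + (-6 + (5 + 0)*V) = V + (-6 + 5*V) = -6 + 6*V)
T/M(F(2)) = 8818/(-6 + 6*(-3)) = 8818/(-6 - 18) = 8818/(-24) = 8818*(-1/24) = -4409/12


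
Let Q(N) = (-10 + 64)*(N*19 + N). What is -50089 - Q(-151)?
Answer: 112991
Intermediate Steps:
Q(N) = 1080*N (Q(N) = 54*(19*N + N) = 54*(20*N) = 1080*N)
-50089 - Q(-151) = -50089 - 1080*(-151) = -50089 - 1*(-163080) = -50089 + 163080 = 112991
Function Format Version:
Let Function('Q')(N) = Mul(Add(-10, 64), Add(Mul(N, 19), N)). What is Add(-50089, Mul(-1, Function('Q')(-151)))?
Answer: 112991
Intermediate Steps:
Function('Q')(N) = Mul(1080, N) (Function('Q')(N) = Mul(54, Add(Mul(19, N), N)) = Mul(54, Mul(20, N)) = Mul(1080, N))
Add(-50089, Mul(-1, Function('Q')(-151))) = Add(-50089, Mul(-1, Mul(1080, -151))) = Add(-50089, Mul(-1, -163080)) = Add(-50089, 163080) = 112991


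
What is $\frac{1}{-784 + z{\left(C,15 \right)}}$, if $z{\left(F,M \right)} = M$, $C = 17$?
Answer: $- \frac{1}{769} \approx -0.0013004$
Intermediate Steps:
$\frac{1}{-784 + z{\left(C,15 \right)}} = \frac{1}{-784 + 15} = \frac{1}{-769} = - \frac{1}{769}$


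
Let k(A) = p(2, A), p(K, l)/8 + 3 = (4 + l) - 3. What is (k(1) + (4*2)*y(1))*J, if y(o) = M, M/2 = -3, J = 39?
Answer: -2184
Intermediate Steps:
M = -6 (M = 2*(-3) = -6)
y(o) = -6
p(K, l) = -16 + 8*l (p(K, l) = -24 + 8*((4 + l) - 3) = -24 + 8*(1 + l) = -24 + (8 + 8*l) = -16 + 8*l)
k(A) = -16 + 8*A
(k(1) + (4*2)*y(1))*J = ((-16 + 8*1) + (4*2)*(-6))*39 = ((-16 + 8) + 8*(-6))*39 = (-8 - 48)*39 = -56*39 = -2184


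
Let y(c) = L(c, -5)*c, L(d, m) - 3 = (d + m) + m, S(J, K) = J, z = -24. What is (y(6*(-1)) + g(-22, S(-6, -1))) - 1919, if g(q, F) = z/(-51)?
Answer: -31289/17 ≈ -1840.5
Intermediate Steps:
L(d, m) = 3 + d + 2*m (L(d, m) = 3 + ((d + m) + m) = 3 + (d + 2*m) = 3 + d + 2*m)
g(q, F) = 8/17 (g(q, F) = -24/(-51) = -24*(-1/51) = 8/17)
y(c) = c*(-7 + c) (y(c) = (3 + c + 2*(-5))*c = (3 + c - 10)*c = (-7 + c)*c = c*(-7 + c))
(y(6*(-1)) + g(-22, S(-6, -1))) - 1919 = ((6*(-1))*(-7 + 6*(-1)) + 8/17) - 1919 = (-6*(-7 - 6) + 8/17) - 1919 = (-6*(-13) + 8/17) - 1919 = (78 + 8/17) - 1919 = 1334/17 - 1919 = -31289/17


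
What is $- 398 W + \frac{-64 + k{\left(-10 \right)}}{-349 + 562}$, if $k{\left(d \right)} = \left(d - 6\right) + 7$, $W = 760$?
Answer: $- \frac{64428313}{213} \approx -3.0248 \cdot 10^{5}$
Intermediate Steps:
$k{\left(d \right)} = 1 + d$ ($k{\left(d \right)} = \left(-6 + d\right) + 7 = 1 + d$)
$- 398 W + \frac{-64 + k{\left(-10 \right)}}{-349 + 562} = \left(-398\right) 760 + \frac{-64 + \left(1 - 10\right)}{-349 + 562} = -302480 + \frac{-64 - 9}{213} = -302480 - \frac{73}{213} = - \frac{64428313}{213}$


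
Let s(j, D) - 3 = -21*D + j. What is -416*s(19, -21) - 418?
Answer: -193026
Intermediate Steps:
s(j, D) = 3 + j - 21*D (s(j, D) = 3 + (-21*D + j) = 3 + (j - 21*D) = 3 + j - 21*D)
-416*s(19, -21) - 418 = -416*(3 + 19 - 21*(-21)) - 418 = -416*(3 + 19 + 441) - 418 = -416*463 - 418 = -192608 - 418 = -193026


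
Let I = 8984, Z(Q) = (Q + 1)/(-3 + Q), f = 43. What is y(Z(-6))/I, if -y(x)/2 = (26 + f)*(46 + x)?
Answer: -9637/13476 ≈ -0.71512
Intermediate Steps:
Z(Q) = (1 + Q)/(-3 + Q)
y(x) = -6348 - 138*x (y(x) = -2*(26 + 43)*(46 + x) = -138*(46 + x) = -2*(3174 + 69*x) = -6348 - 138*x)
y(Z(-6))/I = (-6348 - 138*(1 - 6)/(-3 - 6))/8984 = (-6348 - 138*(-5)/(-9))*(1/8984) = (-6348 - (-46)*(-5)/3)*(1/8984) = (-6348 - 138*5/9)*(1/8984) = (-6348 - 230/3)*(1/8984) = -19274/3*1/8984 = -9637/13476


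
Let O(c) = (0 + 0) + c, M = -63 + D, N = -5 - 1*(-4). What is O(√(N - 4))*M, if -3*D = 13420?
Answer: -13609*I*√5/3 ≈ -10144.0*I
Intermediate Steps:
D = -13420/3 (D = -⅓*13420 = -13420/3 ≈ -4473.3)
N = -1 (N = -5 + 4 = -1)
M = -13609/3 (M = -63 - 13420/3 = -13609/3 ≈ -4536.3)
O(c) = c (O(c) = 0 + c = c)
O(√(N - 4))*M = √(-1 - 4)*(-13609/3) = √(-5)*(-13609/3) = (I*√5)*(-13609/3) = -13609*I*√5/3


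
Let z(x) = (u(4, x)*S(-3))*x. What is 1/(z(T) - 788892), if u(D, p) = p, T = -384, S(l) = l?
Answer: -1/1231260 ≈ -8.1218e-7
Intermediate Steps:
z(x) = -3*x² (z(x) = (x*(-3))*x = (-3*x)*x = -3*x²)
1/(z(T) - 788892) = 1/(-3*(-384)² - 788892) = 1/(-3*147456 - 788892) = 1/(-442368 - 788892) = 1/(-1231260) = -1/1231260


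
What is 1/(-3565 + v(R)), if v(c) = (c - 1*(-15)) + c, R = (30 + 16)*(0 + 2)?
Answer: -1/3366 ≈ -0.00029709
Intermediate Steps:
R = 92 (R = 46*2 = 92)
v(c) = 15 + 2*c (v(c) = (c + 15) + c = (15 + c) + c = 15 + 2*c)
1/(-3565 + v(R)) = 1/(-3565 + (15 + 2*92)) = 1/(-3565 + (15 + 184)) = 1/(-3565 + 199) = 1/(-3366) = -1/3366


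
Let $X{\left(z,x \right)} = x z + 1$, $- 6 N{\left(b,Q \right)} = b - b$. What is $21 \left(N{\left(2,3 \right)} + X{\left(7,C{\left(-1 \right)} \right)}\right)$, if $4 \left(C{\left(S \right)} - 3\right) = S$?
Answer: $\frac{1701}{4} \approx 425.25$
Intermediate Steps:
$C{\left(S \right)} = 3 + \frac{S}{4}$
$N{\left(b,Q \right)} = 0$ ($N{\left(b,Q \right)} = - \frac{b - b}{6} = \left(- \frac{1}{6}\right) 0 = 0$)
$X{\left(z,x \right)} = 1 + x z$
$21 \left(N{\left(2,3 \right)} + X{\left(7,C{\left(-1 \right)} \right)}\right) = 21 \left(0 + \left(1 + \left(3 + \frac{1}{4} \left(-1\right)\right) 7\right)\right) = 21 \left(0 + \left(1 + \left(3 - \frac{1}{4}\right) 7\right)\right) = 21 \left(0 + \left(1 + \frac{11}{4} \cdot 7\right)\right) = 21 \left(0 + \left(1 + \frac{77}{4}\right)\right) = 21 \left(0 + \frac{81}{4}\right) = 21 \cdot \frac{81}{4} = \frac{1701}{4}$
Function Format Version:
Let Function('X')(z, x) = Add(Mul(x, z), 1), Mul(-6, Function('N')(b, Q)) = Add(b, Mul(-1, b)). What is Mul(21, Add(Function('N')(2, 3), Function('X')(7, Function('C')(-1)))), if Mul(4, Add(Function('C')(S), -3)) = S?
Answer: Rational(1701, 4) ≈ 425.25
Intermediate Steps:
Function('C')(S) = Add(3, Mul(Rational(1, 4), S))
Function('N')(b, Q) = 0 (Function('N')(b, Q) = Mul(Rational(-1, 6), Add(b, Mul(-1, b))) = Mul(Rational(-1, 6), 0) = 0)
Function('X')(z, x) = Add(1, Mul(x, z))
Mul(21, Add(Function('N')(2, 3), Function('X')(7, Function('C')(-1)))) = Mul(21, Add(0, Add(1, Mul(Add(3, Mul(Rational(1, 4), -1)), 7)))) = Mul(21, Add(0, Add(1, Mul(Add(3, Rational(-1, 4)), 7)))) = Mul(21, Add(0, Add(1, Mul(Rational(11, 4), 7)))) = Mul(21, Add(0, Add(1, Rational(77, 4)))) = Mul(21, Add(0, Rational(81, 4))) = Mul(21, Rational(81, 4)) = Rational(1701, 4)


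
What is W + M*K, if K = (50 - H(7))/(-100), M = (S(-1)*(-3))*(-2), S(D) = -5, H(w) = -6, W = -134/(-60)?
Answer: 571/30 ≈ 19.033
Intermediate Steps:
W = 67/30 (W = -134*(-1/60) = 67/30 ≈ 2.2333)
M = -30 (M = -5*(-3)*(-2) = 15*(-2) = -30)
K = -14/25 (K = (50 - 1*(-6))/(-100) = (50 + 6)*(-1/100) = 56*(-1/100) = -14/25 ≈ -0.56000)
W + M*K = 67/30 - 30*(-14/25) = 67/30 + 84/5 = 571/30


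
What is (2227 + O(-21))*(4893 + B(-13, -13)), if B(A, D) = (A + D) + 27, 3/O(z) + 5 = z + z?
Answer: 512235404/47 ≈ 1.0899e+7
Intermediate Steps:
O(z) = 3/(-5 + 2*z) (O(z) = 3/(-5 + (z + z)) = 3/(-5 + 2*z))
B(A, D) = 27 + A + D
(2227 + O(-21))*(4893 + B(-13, -13)) = (2227 + 3/(-5 + 2*(-21)))*(4893 + (27 - 13 - 13)) = (2227 + 3/(-5 - 42))*(4893 + 1) = (2227 + 3/(-47))*4894 = (2227 + 3*(-1/47))*4894 = (2227 - 3/47)*4894 = (104666/47)*4894 = 512235404/47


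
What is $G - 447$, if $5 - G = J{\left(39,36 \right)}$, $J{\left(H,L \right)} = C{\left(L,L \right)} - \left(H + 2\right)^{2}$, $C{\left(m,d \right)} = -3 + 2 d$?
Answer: $1170$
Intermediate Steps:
$J{\left(H,L \right)} = -3 - \left(2 + H\right)^{2} + 2 L$ ($J{\left(H,L \right)} = \left(-3 + 2 L\right) - \left(H + 2\right)^{2} = \left(-3 + 2 L\right) - \left(2 + H\right)^{2} = -3 - \left(2 + H\right)^{2} + 2 L$)
$G = 1617$ ($G = 5 - \left(-3 - \left(2 + 39\right)^{2} + 2 \cdot 36\right) = 5 - \left(-3 - 41^{2} + 72\right) = 5 - \left(-3 - 1681 + 72\right) = 5 - -1612 = 5 + 1612 = 1617$)
$G - 447 = 1617 - 447 = 1170$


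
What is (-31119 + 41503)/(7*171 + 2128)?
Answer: 10384/3325 ≈ 3.1230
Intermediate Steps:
(-31119 + 41503)/(7*171 + 2128) = 10384/(1197 + 2128) = 10384/3325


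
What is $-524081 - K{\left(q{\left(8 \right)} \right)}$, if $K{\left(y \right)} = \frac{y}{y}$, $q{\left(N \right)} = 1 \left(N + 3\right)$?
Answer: $-524082$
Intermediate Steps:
$q{\left(N \right)} = 3 + N$ ($q{\left(N \right)} = 1 \left(3 + N\right) = 3 + N$)
$K{\left(y \right)} = 1$
$-524081 - K{\left(q{\left(8 \right)} \right)} = -524081 - 1 = -524082$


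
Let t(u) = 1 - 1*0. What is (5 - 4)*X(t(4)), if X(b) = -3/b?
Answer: -3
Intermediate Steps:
t(u) = 1 (t(u) = 1 + 0 = 1)
(5 - 4)*X(t(4)) = (5 - 4)*(-3/1) = 1*(-3*1) = 1*(-3) = -3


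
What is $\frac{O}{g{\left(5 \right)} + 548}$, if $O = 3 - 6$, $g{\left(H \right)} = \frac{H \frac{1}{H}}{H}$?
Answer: $- \frac{15}{2741} \approx -0.0054725$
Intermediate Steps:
$g{\left(H \right)} = \frac{1}{H}$ ($g{\left(H \right)} = 1 \frac{1}{H} = \frac{1}{H}$)
$O = -3$ ($O = 3 - 6 = -3$)
$\frac{O}{g{\left(5 \right)} + 548} = \frac{1}{\frac{1}{5} + 548} \left(-3\right) = \frac{1}{\frac{2741}{5}} \left(-3\right) = \frac{5}{2741} \left(-3\right) = - \frac{15}{2741}$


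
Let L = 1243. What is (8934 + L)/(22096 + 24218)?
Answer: 10177/46314 ≈ 0.21974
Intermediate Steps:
(8934 + L)/(22096 + 24218) = (8934 + 1243)/(22096 + 24218) = 10177/46314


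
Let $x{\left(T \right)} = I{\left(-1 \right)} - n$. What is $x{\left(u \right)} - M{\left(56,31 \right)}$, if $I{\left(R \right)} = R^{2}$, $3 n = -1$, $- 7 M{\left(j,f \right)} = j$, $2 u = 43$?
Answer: $\frac{28}{3} \approx 9.3333$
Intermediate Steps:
$u = \frac{43}{2}$ ($u = \frac{1}{2} \cdot 43 = \frac{43}{2} \approx 21.5$)
$M{\left(j,f \right)} = - \frac{j}{7}$
$n = - \frac{1}{3}$ ($n = \frac{1}{3} \left(-1\right) = - \frac{1}{3} \approx -0.33333$)
$x{\left(T \right)} = \frac{4}{3}$ ($x{\left(T \right)} = \left(-1\right)^{2} - - \frac{1}{3} = 1 + \frac{1}{3} = \frac{4}{3}$)
$x{\left(u \right)} - M{\left(56,31 \right)} = \frac{4}{3} - \left(- \frac{1}{7}\right) 56 = \frac{4}{3} - -8 = \frac{4}{3} + 8 = \frac{28}{3}$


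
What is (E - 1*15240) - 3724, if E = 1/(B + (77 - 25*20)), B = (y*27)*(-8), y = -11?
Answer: -37036691/1953 ≈ -18964.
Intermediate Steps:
B = 2376 (B = -11*27*(-8) = -297*(-8) = 2376)
E = 1/1953 (E = 1/(2376 + (77 - 25*20)) = 1/(2376 + (77 - 500)) = 1/(2376 - 423) = 1/1953 ≈ 0.00051203)
(E - 1*15240) - 3724 = (1/1953 - 1*15240) - 3724 = (1/1953 - 15240) - 3724 = -29763719/1953 - 3724 = -37036691/1953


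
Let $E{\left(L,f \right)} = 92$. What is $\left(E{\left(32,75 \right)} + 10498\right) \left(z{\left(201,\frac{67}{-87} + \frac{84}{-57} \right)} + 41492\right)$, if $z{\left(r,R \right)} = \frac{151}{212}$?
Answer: $\frac{46577229225}{106} \approx 4.3941 \cdot 10^{8}$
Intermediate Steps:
$z{\left(r,R \right)} = \frac{151}{212}$ ($z{\left(r,R \right)} = 151 \cdot \frac{1}{212} = \frac{151}{212}$)
$\left(E{\left(32,75 \right)} + 10498\right) \left(z{\left(201,\frac{67}{-87} + \frac{84}{-57} \right)} + 41492\right) = \left(92 + 10498\right) \left(\frac{151}{212} + 41492\right) = 10590 \cdot \frac{8796455}{212} = \frac{46577229225}{106}$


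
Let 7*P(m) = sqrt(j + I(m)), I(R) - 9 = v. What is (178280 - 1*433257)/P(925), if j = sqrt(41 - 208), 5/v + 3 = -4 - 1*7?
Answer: -1784839*sqrt(14)/sqrt(121 + 14*I*sqrt(167)) ≈ -3.9926e+5 + 2.133e+5*I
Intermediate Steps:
v = -5/14 (v = 5/(-3 + (-4 - 1*7)) = 5/(-3 + (-4 - 7)) = 5/(-3 - 11) = 5/(-14) = 5*(-1/14) = -5/14 ≈ -0.35714)
I(R) = 121/14 (I(R) = 9 - 5/14 = 121/14)
j = I*sqrt(167) (j = sqrt(-167) = I*sqrt(167) ≈ 12.923*I)
P(m) = sqrt(121/14 + I*sqrt(167))/7 (P(m) = sqrt(I*sqrt(167) + 121/14)/7 = sqrt(121/14 + I*sqrt(167))/7)
(178280 - 1*433257)/P(925) = (178280 - 1*433257)/((sqrt(1694 + 196*I*sqrt(167))/98)) = (178280 - 433257)*(98/sqrt(1694 + 196*I*sqrt(167))) = -24987746/sqrt(1694 + 196*I*sqrt(167))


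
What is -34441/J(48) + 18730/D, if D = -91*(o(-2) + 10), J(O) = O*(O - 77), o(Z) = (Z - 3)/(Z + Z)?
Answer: 2449817/380016 ≈ 6.4466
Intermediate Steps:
o(Z) = (-3 + Z)/(2*Z) (o(Z) = (-3 + Z)/((2*Z)) = (-3 + Z)*(1/(2*Z)) = (-3 + Z)/(2*Z))
J(O) = O*(-77 + O)
D = -4095/4 (D = -91*((½)*(-3 - 2)/(-2) + 10) = -91*((½)*(-½)*(-5) + 10) = -91*(5/4 + 10) = -91*45/4 = -4095/4 ≈ -1023.8)
-34441/J(48) + 18730/D = -34441*1/(48*(-77 + 48)) + 18730/(-4095/4) = -34441/(48*(-29)) + 18730*(-4/4095) = -34441/(-1392) - 14984/819 = -34441*(-1/1392) - 14984/819 = 34441/1392 - 14984/819 = 2449817/380016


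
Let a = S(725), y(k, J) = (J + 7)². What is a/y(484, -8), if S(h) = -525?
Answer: -525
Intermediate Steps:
y(k, J) = (7 + J)²
a = -525
a/y(484, -8) = -525/(7 - 8)² = -525/((-1)²) = -525/1 = -525*1 = -525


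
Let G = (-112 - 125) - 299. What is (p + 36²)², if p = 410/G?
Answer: 120494377129/71824 ≈ 1.6776e+6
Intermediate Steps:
G = -536 (G = -237 - 299 = -536)
p = -205/268 (p = 410/(-536) = 410*(-1/536) = -205/268 ≈ -0.76493)
(p + 36²)² = (-205/268 + 36²)² = (-205/268 + 1296)² = (347123/268)² = 120494377129/71824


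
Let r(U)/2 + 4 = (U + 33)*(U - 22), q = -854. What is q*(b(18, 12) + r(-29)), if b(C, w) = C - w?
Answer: 350140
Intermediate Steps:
r(U) = -8 + 2*(-22 + U)*(33 + U) (r(U) = -8 + 2*((U + 33)*(U - 22)) = -8 + 2*((33 + U)*(-22 + U)) = -8 + 2*((-22 + U)*(33 + U)) = -8 + 2*(-22 + U)*(33 + U))
q*(b(18, 12) + r(-29)) = -854*((18 - 1*12) + (-1460 + 2*(-29)² + 22*(-29))) = -854*((18 - 12) + (-1460 + 2*841 - 638)) = -854*(6 + (-1460 + 1682 - 638)) = -854*(6 - 416) = -854*(-410) = 350140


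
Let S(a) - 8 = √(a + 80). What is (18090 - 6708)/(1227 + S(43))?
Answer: 7028385/762551 - 5691*√123/762551 ≈ 9.1342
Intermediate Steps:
S(a) = 8 + √(80 + a) (S(a) = 8 + √(a + 80) = 8 + √(80 + a))
(18090 - 6708)/(1227 + S(43)) = (18090 - 6708)/(1227 + (8 + √(80 + 43))) = 11382/(1227 + (8 + √123)) = 11382/(1235 + √123)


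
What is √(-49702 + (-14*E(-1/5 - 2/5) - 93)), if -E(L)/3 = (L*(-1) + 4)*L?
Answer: I*√1247773/5 ≈ 223.41*I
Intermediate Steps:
E(L) = -3*L*(4 - L) (E(L) = -3*(L*(-1) + 4)*L = -3*(-L + 4)*L = -3*(4 - L)*L = -3*L*(4 - L))
√(-49702 + (-14*E(-1/5 - 2/5) - 93)) = √(-49702 + (-42*(-1/5 - 2/5)*(-4 + (-1/5 - 2/5)) - 93)) = √(-49702 + (-42*(-1*⅕ - 2*⅕)*(-4 + (-1*⅕ - 2*⅕)) - 93)) = √(-49702 + (-42*(-⅕ - ⅖)*(-4 + (-⅕ - ⅖)) - 93)) = √(-49702 + (-42*(-3)*(-4 - ⅗)/5 - 93)) = √(-49702 + (-42*(-3)*(-23)/(5*5) - 93)) = √(-49702 + (-14*207/25 - 93)) = √(-49702 + (-2898/25 - 93)) = √(-49702 - 5223/25) = √(-1247773/25) = I*√1247773/5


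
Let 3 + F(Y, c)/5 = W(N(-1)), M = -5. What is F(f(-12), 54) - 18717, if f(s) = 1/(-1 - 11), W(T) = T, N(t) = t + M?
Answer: -18762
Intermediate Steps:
N(t) = -5 + t (N(t) = t - 5 = -5 + t)
f(s) = -1/12 (f(s) = 1/(-12) = -1/12)
F(Y, c) = -45 (F(Y, c) = -15 + 5*(-5 - 1) = -15 + 5*(-6) = -15 - 30 = -45)
F(f(-12), 54) - 18717 = -45 - 18717 = -18762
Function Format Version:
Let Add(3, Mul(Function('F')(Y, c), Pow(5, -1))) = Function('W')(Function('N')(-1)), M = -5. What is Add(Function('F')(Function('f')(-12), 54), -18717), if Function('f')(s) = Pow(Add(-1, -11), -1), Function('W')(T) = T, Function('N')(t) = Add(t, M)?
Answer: -18762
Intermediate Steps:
Function('N')(t) = Add(-5, t) (Function('N')(t) = Add(t, -5) = Add(-5, t))
Function('f')(s) = Rational(-1, 12) (Function('f')(s) = Pow(-12, -1) = Rational(-1, 12))
Function('F')(Y, c) = -45 (Function('F')(Y, c) = Add(-15, Mul(5, Add(-5, -1))) = Add(-15, Mul(5, -6)) = Add(-15, -30) = -45)
Add(Function('F')(Function('f')(-12), 54), -18717) = Add(-45, -18717) = -18762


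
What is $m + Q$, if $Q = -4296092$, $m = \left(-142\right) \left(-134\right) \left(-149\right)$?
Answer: $-7131264$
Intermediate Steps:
$m = -2835172$ ($m = 19028 \left(-149\right) = -2835172$)
$m + Q = -2835172 - 4296092 = -7131264$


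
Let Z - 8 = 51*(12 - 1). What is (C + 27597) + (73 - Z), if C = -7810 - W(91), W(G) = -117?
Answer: 19408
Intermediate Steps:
Z = 569 (Z = 8 + 51*(12 - 1) = 8 + 51*11 = 8 + 561 = 569)
C = -7693 (C = -7810 - 1*(-117) = -7810 + 117 = -7693)
(C + 27597) + (73 - Z) = (-7693 + 27597) + (73 - 1*569) = 19904 + (73 - 569) = 19904 - 496 = 19408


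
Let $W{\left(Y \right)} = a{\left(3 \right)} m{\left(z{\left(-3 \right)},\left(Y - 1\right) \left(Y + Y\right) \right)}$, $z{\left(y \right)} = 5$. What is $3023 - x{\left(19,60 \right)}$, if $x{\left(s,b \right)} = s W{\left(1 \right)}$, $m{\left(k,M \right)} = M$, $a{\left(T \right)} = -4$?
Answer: $3023$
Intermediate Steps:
$W{\left(Y \right)} = - 8 Y \left(-1 + Y\right)$ ($W{\left(Y \right)} = - 4 \left(Y - 1\right) \left(Y + Y\right) = - 4 \left(-1 + Y\right) 2 Y = - 4 \cdot 2 Y \left(-1 + Y\right) = - 8 Y \left(-1 + Y\right)$)
$x{\left(s,b \right)} = 0$ ($x{\left(s,b \right)} = s 8 \cdot 1 \left(1 - 1\right) = s 8 \cdot 1 \cdot 0 = s 0 = 0$)
$3023 - x{\left(19,60 \right)} = 3023 - 0 = 3023 + 0 = 3023$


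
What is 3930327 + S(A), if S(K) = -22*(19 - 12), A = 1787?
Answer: 3930173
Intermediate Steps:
S(K) = -154 (S(K) = -22*7 = -154)
3930327 + S(A) = 3930327 - 154 = 3930173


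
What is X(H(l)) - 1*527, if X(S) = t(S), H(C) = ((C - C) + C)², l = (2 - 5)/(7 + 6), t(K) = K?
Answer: -89054/169 ≈ -526.95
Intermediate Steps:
l = -3/13 ≈ -0.23077
H(C) = C² (H(C) = (0 + C)² = C²)
X(S) = S
X(H(l)) - 1*527 = (-3/13)² - 1*527 = 9/169 - 527 = -89054/169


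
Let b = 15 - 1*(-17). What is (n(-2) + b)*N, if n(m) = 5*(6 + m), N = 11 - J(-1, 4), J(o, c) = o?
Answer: 624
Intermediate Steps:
b = 32 (b = 15 + 17 = 32)
N = 12 (N = 11 - 1*(-1) = 11 + 1 = 12)
n(m) = 30 + 5*m
(n(-2) + b)*N = ((30 + 5*(-2)) + 32)*12 = ((30 - 10) + 32)*12 = (20 + 32)*12 = 52*12 = 624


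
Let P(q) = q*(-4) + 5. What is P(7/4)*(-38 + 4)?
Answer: 68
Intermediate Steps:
P(q) = 5 - 4*q (P(q) = -4*q + 5 = 5 - 4*q)
P(7/4)*(-38 + 4) = (5 - 28/4)*(-38 + 4) = (5 - 28/4)*(-34) = (5 - 4*7/4)*(-34) = (5 - 7)*(-34) = -2*(-34) = 68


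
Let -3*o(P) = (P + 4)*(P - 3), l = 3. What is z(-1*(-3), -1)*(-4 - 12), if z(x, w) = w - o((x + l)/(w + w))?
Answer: 48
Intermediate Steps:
o(P) = -(-3 + P)*(4 + P)/3 (o(P) = -(P + 4)*(P - 3)/3 = -(4 + P)*(-3 + P)/3 = -(-3 + P)*(4 + P)/3)
z(x, w) = -4 + w + (3 + x)/(6*w) + (3 + x)²/(12*w²) (z(x, w) = w - (4 - (x + 3)/(3*(w + w)) - (x + 3)²/(w + w)²/3) = w - (4 - (3 + x)/(3*(2*w)) - (3 + x)²/(4*w²)/3) = w - (4 - (3 + x)*1/(2*w)/3 - (3 + x)²/(4*w²)/3) = w - (4 - (3 + x)/(6*w) - (3 + x)²/(4*w²)/3) = w - (4 - (3 + x)/(6*w) - (3 + x)²/(12*w²)) = w + (-4 + (3 + x)/(6*w) + (3 + x)²/(12*w²)) = -4 + w + (3 + x)/(6*w) + (3 + x)²/(12*w²))
z(-1*(-3), -1)*(-4 - 12) = (-4 - 1 + (½)/(-1) + (⅙)*(-1*(-3))/(-1) + (1/12)*(3 - 1*(-3))²/(-1)²)*(-4 - 12) = (-4 - 1 + (½)*(-1) + (⅙)*3*(-1) + (1/12)*1*(3 + 3)²)*(-16) = (-4 - 1 - ½ - ½ + (1/12)*1*6²)*(-16) = (-4 - 1 - ½ - ½ + (1/12)*1*36)*(-16) = (-4 - 1 - ½ - ½ + 3)*(-16) = -3*(-16) = 48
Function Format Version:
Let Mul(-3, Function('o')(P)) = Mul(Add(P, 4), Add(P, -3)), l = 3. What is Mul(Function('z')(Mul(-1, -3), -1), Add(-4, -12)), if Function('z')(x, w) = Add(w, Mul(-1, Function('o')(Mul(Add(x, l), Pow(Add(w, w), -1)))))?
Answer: 48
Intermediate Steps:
Function('o')(P) = Mul(Rational(-1, 3), Add(-3, P), Add(4, P)) (Function('o')(P) = Mul(Rational(-1, 3), Mul(Add(P, 4), Add(P, -3))) = Mul(Rational(-1, 3), Mul(Add(4, P), Add(-3, P))) = Mul(Rational(-1, 3), Mul(Add(-3, P), Add(4, P))) = Mul(Rational(-1, 3), Add(-3, P), Add(4, P)))
Function('z')(x, w) = Add(-4, w, Mul(Rational(1, 6), Pow(w, -1), Add(3, x)), Mul(Rational(1, 12), Pow(w, -2), Pow(Add(3, x), 2))) (Function('z')(x, w) = Add(w, Mul(-1, Add(4, Mul(Rational(-1, 3), Mul(Add(x, 3), Pow(Add(w, w), -1))), Mul(Rational(-1, 3), Pow(Mul(Add(x, 3), Pow(Add(w, w), -1)), 2))))) = Add(w, Mul(-1, Add(4, Mul(Rational(-1, 3), Mul(Add(3, x), Pow(Mul(2, w), -1))), Mul(Rational(-1, 3), Pow(Mul(Add(3, x), Pow(Mul(2, w), -1)), 2))))) = Add(w, Mul(-1, Add(4, Mul(Rational(-1, 3), Mul(Add(3, x), Mul(Rational(1, 2), Pow(w, -1)))), Mul(Rational(-1, 3), Pow(Mul(Add(3, x), Mul(Rational(1, 2), Pow(w, -1))), 2))))) = Add(w, Mul(-1, Add(4, Mul(Rational(-1, 3), Mul(Rational(1, 2), Pow(w, -1), Add(3, x))), Mul(Rational(-1, 3), Pow(Mul(Rational(1, 2), Pow(w, -1), Add(3, x)), 2))))) = Add(w, Mul(-1, Add(4, Mul(Rational(-1, 6), Pow(w, -1), Add(3, x)), Mul(Rational(-1, 3), Mul(Rational(1, 4), Pow(w, -2), Pow(Add(3, x), 2)))))) = Add(w, Mul(-1, Add(4, Mul(Rational(-1, 6), Pow(w, -1), Add(3, x)), Mul(Rational(-1, 12), Pow(w, -2), Pow(Add(3, x), 2))))) = Add(w, Add(-4, Mul(Rational(1, 6), Pow(w, -1), Add(3, x)), Mul(Rational(1, 12), Pow(w, -2), Pow(Add(3, x), 2)))) = Add(-4, w, Mul(Rational(1, 6), Pow(w, -1), Add(3, x)), Mul(Rational(1, 12), Pow(w, -2), Pow(Add(3, x), 2))))
Mul(Function('z')(Mul(-1, -3), -1), Add(-4, -12)) = Mul(Add(-4, -1, Mul(Rational(1, 2), Pow(-1, -1)), Mul(Rational(1, 6), Mul(-1, -3), Pow(-1, -1)), Mul(Rational(1, 12), Pow(-1, -2), Pow(Add(3, Mul(-1, -3)), 2))), Add(-4, -12)) = Mul(Add(-4, -1, Mul(Rational(1, 2), -1), Mul(Rational(1, 6), 3, -1), Mul(Rational(1, 12), 1, Pow(Add(3, 3), 2))), -16) = Mul(Add(-4, -1, Rational(-1, 2), Rational(-1, 2), Mul(Rational(1, 12), 1, Pow(6, 2))), -16) = Mul(Add(-4, -1, Rational(-1, 2), Rational(-1, 2), Mul(Rational(1, 12), 1, 36)), -16) = Mul(Add(-4, -1, Rational(-1, 2), Rational(-1, 2), 3), -16) = Mul(-3, -16) = 48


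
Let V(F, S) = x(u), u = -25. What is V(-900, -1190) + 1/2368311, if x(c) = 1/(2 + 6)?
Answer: 2368319/18946488 ≈ 0.12500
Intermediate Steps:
x(c) = ⅛ (x(c) = 1/8 = ⅛)
V(F, S) = ⅛
V(-900, -1190) + 1/2368311 = ⅛ + 1/2368311 = 2368319/18946488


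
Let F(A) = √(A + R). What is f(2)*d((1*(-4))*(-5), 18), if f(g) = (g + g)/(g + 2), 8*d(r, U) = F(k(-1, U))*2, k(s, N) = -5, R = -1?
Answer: I*√6/4 ≈ 0.61237*I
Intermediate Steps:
F(A) = √(-1 + A) (F(A) = √(A - 1) = √(-1 + A))
d(r, U) = I*√6/4 (d(r, U) = (√(-1 - 5)*2)/8 = (√(-6)*2)/8 = ((I*√6)*2)/8 = (2*I*√6)/8 = I*√6/4)
f(g) = 2*g/(2 + g) (f(g) = (2*g)/(2 + g) = 2*g/(2 + g))
f(2)*d((1*(-4))*(-5), 18) = (2*2/(2 + 2))*(I*√6/4) = (2*2/4)*(I*√6/4) = (2*2*(¼))*(I*√6/4) = 1*(I*√6/4) = I*√6/4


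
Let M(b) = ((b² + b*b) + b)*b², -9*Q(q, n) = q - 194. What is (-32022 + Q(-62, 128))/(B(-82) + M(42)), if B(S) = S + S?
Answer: -143971/28337922 ≈ -0.0050805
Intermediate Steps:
Q(q, n) = 194/9 - q/9 (Q(q, n) = -(q - 194)/9 = -(-194 + q)/9 = 194/9 - q/9)
B(S) = 2*S
M(b) = b²*(b + 2*b²) (M(b) = ((b² + b²) + b)*b² = (2*b² + b)*b² = (b + 2*b²)*b² = b²*(b + 2*b²))
(-32022 + Q(-62, 128))/(B(-82) + M(42)) = (-32022 + (194/9 - ⅑*(-62)))/(2*(-82) + 42³*(1 + 2*42)) = (-32022 + (194/9 + 62/9))/(-164 + 74088*(1 + 84)) = (-32022 + 256/9)/(-164 + 74088*85) = -287942/(9*(-164 + 6297480)) = -287942/9/6297316 = -287942/9*1/6297316 = -143971/28337922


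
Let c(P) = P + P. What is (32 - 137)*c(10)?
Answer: -2100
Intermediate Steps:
c(P) = 2*P
(32 - 137)*c(10) = (32 - 137)*(2*10) = -105*20 = -2100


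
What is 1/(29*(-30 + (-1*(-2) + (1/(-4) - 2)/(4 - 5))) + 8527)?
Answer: 4/31121 ≈ 0.00012853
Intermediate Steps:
1/(29*(-30 + (-1*(-2) + (1/(-4) - 2)/(4 - 5))) + 8527) = 1/(29*(-30 + (2 + (-¼ - 2)/(-1))) + 8527) = 1/(29*(-30 + (2 - 9/4*(-1))) + 8527) = 1/(29*(-30 + (2 + 9/4)) + 8527) = 1/(29*(-30 + 17/4) + 8527) = 1/(29*(-103/4) + 8527) = 1/(-2987/4 + 8527) = 1/(31121/4) = 4/31121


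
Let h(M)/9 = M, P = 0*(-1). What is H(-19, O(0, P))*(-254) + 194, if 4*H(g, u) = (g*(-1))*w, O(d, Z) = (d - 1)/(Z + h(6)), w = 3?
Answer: -6851/2 ≈ -3425.5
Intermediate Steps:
P = 0
h(M) = 9*M
O(d, Z) = (-1 + d)/(54 + Z) (O(d, Z) = (d - 1)/(Z + 9*6) = (-1 + d)/(Z + 54) = (-1 + d)/(54 + Z))
H(g, u) = -3*g/4 (H(g, u) = ((g*(-1))*3)/4 = (-g*3)/4 = (-3*g)/4 = -3*g/4)
H(-19, O(0, P))*(-254) + 194 = -¾*(-19)*(-254) + 194 = (57/4)*(-254) + 194 = -7239/2 + 194 = -6851/2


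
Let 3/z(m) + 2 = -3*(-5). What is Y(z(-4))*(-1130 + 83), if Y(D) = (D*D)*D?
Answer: -28269/2197 ≈ -12.867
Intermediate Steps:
z(m) = 3/13 (z(m) = 3/(-2 - 3*(-5)) = 3/(-2 + 15) = 3/13)
Y(D) = D**3 (Y(D) = D**2*D = D**3)
Y(z(-4))*(-1130 + 83) = (3/13)**3*(-1130 + 83) = (27/2197)*(-1047) = -28269/2197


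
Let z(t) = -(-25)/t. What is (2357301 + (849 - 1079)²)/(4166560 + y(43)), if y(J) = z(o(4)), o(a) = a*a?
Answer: 38563216/66664985 ≈ 0.57846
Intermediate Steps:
o(a) = a²
z(t) = 25/t
y(J) = 25/16 (y(J) = 25/(4²) = 25/16)
(2357301 + (849 - 1079)²)/(4166560 + y(43)) = (2357301 + (849 - 1079)²)/(4166560 + 25/16) = (2357301 + (-230)²)/(66664985/16) = (2357301 + 52900)*(16/66664985) = 2410201*(16/66664985) = 38563216/66664985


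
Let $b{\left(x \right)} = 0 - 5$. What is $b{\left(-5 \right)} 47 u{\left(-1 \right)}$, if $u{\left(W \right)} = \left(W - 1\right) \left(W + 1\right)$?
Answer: $0$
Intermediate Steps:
$b{\left(x \right)} = -5$
$u{\left(W \right)} = \left(1 + W\right) \left(-1 + W\right)$ ($u{\left(W \right)} = \left(-1 + W\right) \left(1 + W\right) = \left(1 + W\right) \left(-1 + W\right)$)
$b{\left(-5 \right)} 47 u{\left(-1 \right)} = \left(-5\right) 47 \left(-1 + \left(-1\right)^{2}\right) = - 235 \left(-1 + 1\right) = \left(-235\right) 0 = 0$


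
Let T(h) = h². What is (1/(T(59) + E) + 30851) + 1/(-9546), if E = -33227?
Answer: 2190076353656/70988829 ≈ 30851.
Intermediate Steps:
(1/(T(59) + E) + 30851) + 1/(-9546) = (1/(59² - 33227) + 30851) + 1/(-9546) = (1/(3481 - 33227) + 30851) - 1/9546 = (1/(-29746) + 30851) - 1/9546 = (-1/29746 + 30851) - 1/9546 = 917693845/29746 - 1/9546 = 2190076353656/70988829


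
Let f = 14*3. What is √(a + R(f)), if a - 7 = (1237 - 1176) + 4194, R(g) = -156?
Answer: √4106 ≈ 64.078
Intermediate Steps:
f = 42
a = 4262 (a = 7 + ((1237 - 1176) + 4194) = 7 + (61 + 4194) = 7 + 4255 = 4262)
√(a + R(f)) = √(4262 - 156) = √4106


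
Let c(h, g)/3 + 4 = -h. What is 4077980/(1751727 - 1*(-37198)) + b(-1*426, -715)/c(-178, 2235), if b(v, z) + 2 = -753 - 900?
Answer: -166393063/186763770 ≈ -0.89093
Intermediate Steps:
c(h, g) = -12 - 3*h (c(h, g) = -12 + 3*(-h) = -12 - 3*h)
b(v, z) = -1655 (b(v, z) = -2 + (-753 - 900) = -2 - 1653 = -1655)
4077980/(1751727 - 1*(-37198)) + b(-1*426, -715)/c(-178, 2235) = 4077980/(1751727 - 1*(-37198)) - 1655/(-12 - 3*(-178)) = 4077980/(1751727 + 37198) - 1655/(-12 + 534) = 4077980/1788925 - 1655/522 = 4077980*(1/1788925) - 1655*1/522 = 815596/357785 - 1655/522 = -166393063/186763770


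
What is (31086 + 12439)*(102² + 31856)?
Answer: 1839366500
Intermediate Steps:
(31086 + 12439)*(102² + 31856) = 43525*(10404 + 31856) = 43525*42260 = 1839366500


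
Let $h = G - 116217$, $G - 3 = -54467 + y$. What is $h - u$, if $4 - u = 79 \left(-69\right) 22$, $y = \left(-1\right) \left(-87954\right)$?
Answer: $-202653$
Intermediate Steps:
$y = 87954$
$u = 119926$ ($u = 4 - 79 \left(-69\right) 22 = 4 - \left(-5451\right) 22 = 4 - -119922 = 4 + 119922 = 119926$)
$G = 33490$ ($G = 3 + \left(-54467 + 87954\right) = 3 + 33487 = 33490$)
$h = -82727$ ($h = 33490 - 116217 = -82727$)
$h - u = -82727 - 119926 = -202653$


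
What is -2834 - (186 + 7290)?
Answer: -10310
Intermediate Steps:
-2834 - (186 + 7290) = -2834 - 1*7476 = -2834 - 7476 = -10310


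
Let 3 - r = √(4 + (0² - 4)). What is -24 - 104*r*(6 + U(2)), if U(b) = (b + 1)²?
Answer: -4704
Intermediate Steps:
U(b) = (1 + b)²
r = 3 (r = 3 - √(4 + (0² - 4)) = 3 - √(4 + (0 - 4)) = 3 - √(4 - 4) = 3 - √0 = 3 - 1*0 = 3 + 0 = 3)
-24 - 104*r*(6 + U(2)) = -24 - 312*(6 + (1 + 2)²) = -24 - 312*(6 + 3²) = -24 - 312*(6 + 9) = -24 - 312*15 = -24 - 104*45 = -24 - 4680 = -4704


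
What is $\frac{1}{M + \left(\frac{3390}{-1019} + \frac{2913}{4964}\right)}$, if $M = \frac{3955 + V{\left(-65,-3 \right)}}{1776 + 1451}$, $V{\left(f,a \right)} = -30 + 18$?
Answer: $- \frac{16323185732}{24780031163} \approx -0.65872$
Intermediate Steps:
$V{\left(f,a \right)} = -12$
$M = \frac{3943}{3227}$ ($M = \frac{3955 - 12}{1776 + 1451} = \frac{3943}{3227} \approx 1.2219$)
$\frac{1}{M + \left(\frac{3390}{-1019} + \frac{2913}{4964}\right)} = \frac{1}{\frac{3943}{3227} + \left(\frac{3390}{-1019} + \frac{2913}{4964}\right)} = \frac{1}{\frac{3943}{3227} + \left(3390 \left(- \frac{1}{1019}\right) + 2913 \cdot \frac{1}{4964}\right)} = \frac{1}{\frac{3943}{3227} + \left(- \frac{3390}{1019} + \frac{2913}{4964}\right)} = \frac{1}{\frac{3943}{3227} - \frac{13859613}{5058316}} = \frac{1}{- \frac{24780031163}{16323185732}} = - \frac{16323185732}{24780031163}$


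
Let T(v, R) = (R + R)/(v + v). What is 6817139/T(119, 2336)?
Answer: 811239541/2336 ≈ 3.4728e+5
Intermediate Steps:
T(v, R) = R/v (T(v, R) = (2*R)/((2*v)) = (2*R)*(1/(2*v)) = R/v)
6817139/T(119, 2336) = 6817139/((2336/119)) = 6817139/((2336*(1/119))) = 6817139/(2336/119) = 6817139*(119/2336) = 811239541/2336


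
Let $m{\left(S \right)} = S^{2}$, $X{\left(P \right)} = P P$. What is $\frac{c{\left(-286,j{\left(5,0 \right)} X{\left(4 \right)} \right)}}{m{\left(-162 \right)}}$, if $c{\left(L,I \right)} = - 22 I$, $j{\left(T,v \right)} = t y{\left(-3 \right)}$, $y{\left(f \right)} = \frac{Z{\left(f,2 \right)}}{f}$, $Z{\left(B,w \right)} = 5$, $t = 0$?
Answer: $0$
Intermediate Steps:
$y{\left(f \right)} = \frac{5}{f}$
$j{\left(T,v \right)} = 0$ ($j{\left(T,v \right)} = 0 \frac{5}{-3} = 0 \cdot 5 \left(- \frac{1}{3}\right) = 0 \left(- \frac{5}{3}\right) = 0$)
$X{\left(P \right)} = P^{2}$
$\frac{c{\left(-286,j{\left(5,0 \right)} X{\left(4 \right)} \right)}}{m{\left(-162 \right)}} = \frac{\left(-22\right) 0 \cdot 4^{2}}{\left(-162\right)^{2}} = \frac{\left(-22\right) 0 \cdot 16}{26244} = \left(-22\right) 0 \cdot \frac{1}{26244} = 0 \cdot \frac{1}{26244} = 0$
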